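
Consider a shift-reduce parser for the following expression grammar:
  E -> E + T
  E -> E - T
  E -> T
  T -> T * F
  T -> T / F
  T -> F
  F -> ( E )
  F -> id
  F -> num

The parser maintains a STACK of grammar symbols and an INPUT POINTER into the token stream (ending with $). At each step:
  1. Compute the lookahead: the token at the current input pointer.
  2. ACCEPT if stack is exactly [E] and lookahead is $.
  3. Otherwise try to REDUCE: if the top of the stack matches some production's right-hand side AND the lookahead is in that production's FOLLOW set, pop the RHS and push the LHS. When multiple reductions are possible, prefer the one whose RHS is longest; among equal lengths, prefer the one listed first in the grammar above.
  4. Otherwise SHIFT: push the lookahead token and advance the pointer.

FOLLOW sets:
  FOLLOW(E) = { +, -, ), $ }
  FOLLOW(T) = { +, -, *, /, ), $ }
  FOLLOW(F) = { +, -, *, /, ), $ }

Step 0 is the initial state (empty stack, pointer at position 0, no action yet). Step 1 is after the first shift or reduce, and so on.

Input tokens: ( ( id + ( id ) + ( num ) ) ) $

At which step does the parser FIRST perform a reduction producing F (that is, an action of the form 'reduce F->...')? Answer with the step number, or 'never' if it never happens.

Answer: 4

Derivation:
Step 1: shift (. Stack=[(] ptr=1 lookahead=( remaining=[( id + ( id ) + ( num ) ) ) $]
Step 2: shift (. Stack=[( (] ptr=2 lookahead=id remaining=[id + ( id ) + ( num ) ) ) $]
Step 3: shift id. Stack=[( ( id] ptr=3 lookahead=+ remaining=[+ ( id ) + ( num ) ) ) $]
Step 4: reduce F->id. Stack=[( ( F] ptr=3 lookahead=+ remaining=[+ ( id ) + ( num ) ) ) $]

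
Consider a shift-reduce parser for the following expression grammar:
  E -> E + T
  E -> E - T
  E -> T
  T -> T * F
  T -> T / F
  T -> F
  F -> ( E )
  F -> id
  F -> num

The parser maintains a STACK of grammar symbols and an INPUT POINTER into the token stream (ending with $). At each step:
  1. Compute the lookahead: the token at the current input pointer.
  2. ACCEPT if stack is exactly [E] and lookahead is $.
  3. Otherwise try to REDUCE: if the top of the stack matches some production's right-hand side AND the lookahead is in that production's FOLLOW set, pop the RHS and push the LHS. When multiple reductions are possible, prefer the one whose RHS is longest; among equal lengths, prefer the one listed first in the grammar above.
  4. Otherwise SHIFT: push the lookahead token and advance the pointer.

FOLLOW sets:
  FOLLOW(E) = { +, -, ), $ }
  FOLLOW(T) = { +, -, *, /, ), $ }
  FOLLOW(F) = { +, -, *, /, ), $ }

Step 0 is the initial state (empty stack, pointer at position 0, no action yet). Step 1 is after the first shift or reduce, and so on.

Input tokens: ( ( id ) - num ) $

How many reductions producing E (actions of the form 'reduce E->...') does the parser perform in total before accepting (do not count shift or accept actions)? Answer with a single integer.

Step 1: shift (. Stack=[(] ptr=1 lookahead=( remaining=[( id ) - num ) $]
Step 2: shift (. Stack=[( (] ptr=2 lookahead=id remaining=[id ) - num ) $]
Step 3: shift id. Stack=[( ( id] ptr=3 lookahead=) remaining=[) - num ) $]
Step 4: reduce F->id. Stack=[( ( F] ptr=3 lookahead=) remaining=[) - num ) $]
Step 5: reduce T->F. Stack=[( ( T] ptr=3 lookahead=) remaining=[) - num ) $]
Step 6: reduce E->T. Stack=[( ( E] ptr=3 lookahead=) remaining=[) - num ) $]
Step 7: shift ). Stack=[( ( E )] ptr=4 lookahead=- remaining=[- num ) $]
Step 8: reduce F->( E ). Stack=[( F] ptr=4 lookahead=- remaining=[- num ) $]
Step 9: reduce T->F. Stack=[( T] ptr=4 lookahead=- remaining=[- num ) $]
Step 10: reduce E->T. Stack=[( E] ptr=4 lookahead=- remaining=[- num ) $]
Step 11: shift -. Stack=[( E -] ptr=5 lookahead=num remaining=[num ) $]
Step 12: shift num. Stack=[( E - num] ptr=6 lookahead=) remaining=[) $]
Step 13: reduce F->num. Stack=[( E - F] ptr=6 lookahead=) remaining=[) $]
Step 14: reduce T->F. Stack=[( E - T] ptr=6 lookahead=) remaining=[) $]
Step 15: reduce E->E - T. Stack=[( E] ptr=6 lookahead=) remaining=[) $]
Step 16: shift ). Stack=[( E )] ptr=7 lookahead=$ remaining=[$]
Step 17: reduce F->( E ). Stack=[F] ptr=7 lookahead=$ remaining=[$]
Step 18: reduce T->F. Stack=[T] ptr=7 lookahead=$ remaining=[$]
Step 19: reduce E->T. Stack=[E] ptr=7 lookahead=$ remaining=[$]
Step 20: accept. Stack=[E] ptr=7 lookahead=$ remaining=[$]

Answer: 4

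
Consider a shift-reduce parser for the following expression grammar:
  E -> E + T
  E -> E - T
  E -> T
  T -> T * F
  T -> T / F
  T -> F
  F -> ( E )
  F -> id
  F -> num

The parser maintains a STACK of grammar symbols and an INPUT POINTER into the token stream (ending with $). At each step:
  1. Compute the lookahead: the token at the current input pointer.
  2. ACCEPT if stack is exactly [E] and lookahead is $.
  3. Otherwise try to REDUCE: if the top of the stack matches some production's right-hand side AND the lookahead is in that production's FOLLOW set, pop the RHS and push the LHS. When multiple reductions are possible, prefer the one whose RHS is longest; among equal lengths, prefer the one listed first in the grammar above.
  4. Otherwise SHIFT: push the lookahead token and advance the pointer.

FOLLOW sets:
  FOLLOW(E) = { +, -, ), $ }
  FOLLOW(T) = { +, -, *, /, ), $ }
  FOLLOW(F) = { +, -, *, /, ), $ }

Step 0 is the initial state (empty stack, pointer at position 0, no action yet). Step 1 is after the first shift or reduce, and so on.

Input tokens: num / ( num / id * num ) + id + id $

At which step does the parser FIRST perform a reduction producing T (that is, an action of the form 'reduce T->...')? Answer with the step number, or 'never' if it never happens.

Step 1: shift num. Stack=[num] ptr=1 lookahead=/ remaining=[/ ( num / id * num ) + id + id $]
Step 2: reduce F->num. Stack=[F] ptr=1 lookahead=/ remaining=[/ ( num / id * num ) + id + id $]
Step 3: reduce T->F. Stack=[T] ptr=1 lookahead=/ remaining=[/ ( num / id * num ) + id + id $]

Answer: 3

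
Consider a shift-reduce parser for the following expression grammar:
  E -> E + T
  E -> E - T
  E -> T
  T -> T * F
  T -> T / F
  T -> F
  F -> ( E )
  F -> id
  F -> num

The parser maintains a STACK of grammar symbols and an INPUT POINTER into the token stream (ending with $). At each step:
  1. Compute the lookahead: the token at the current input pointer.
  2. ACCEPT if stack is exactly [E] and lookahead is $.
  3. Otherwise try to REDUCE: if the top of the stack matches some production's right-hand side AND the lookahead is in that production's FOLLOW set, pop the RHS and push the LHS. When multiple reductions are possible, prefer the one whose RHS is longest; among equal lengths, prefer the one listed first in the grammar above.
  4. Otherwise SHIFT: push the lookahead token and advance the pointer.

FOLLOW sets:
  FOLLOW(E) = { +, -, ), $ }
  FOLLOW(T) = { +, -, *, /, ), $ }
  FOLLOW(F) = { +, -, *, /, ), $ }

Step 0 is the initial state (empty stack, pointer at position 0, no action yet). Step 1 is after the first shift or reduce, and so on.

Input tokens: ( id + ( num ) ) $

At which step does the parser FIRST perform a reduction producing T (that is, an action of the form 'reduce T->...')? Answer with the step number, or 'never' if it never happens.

Step 1: shift (. Stack=[(] ptr=1 lookahead=id remaining=[id + ( num ) ) $]
Step 2: shift id. Stack=[( id] ptr=2 lookahead=+ remaining=[+ ( num ) ) $]
Step 3: reduce F->id. Stack=[( F] ptr=2 lookahead=+ remaining=[+ ( num ) ) $]
Step 4: reduce T->F. Stack=[( T] ptr=2 lookahead=+ remaining=[+ ( num ) ) $]

Answer: 4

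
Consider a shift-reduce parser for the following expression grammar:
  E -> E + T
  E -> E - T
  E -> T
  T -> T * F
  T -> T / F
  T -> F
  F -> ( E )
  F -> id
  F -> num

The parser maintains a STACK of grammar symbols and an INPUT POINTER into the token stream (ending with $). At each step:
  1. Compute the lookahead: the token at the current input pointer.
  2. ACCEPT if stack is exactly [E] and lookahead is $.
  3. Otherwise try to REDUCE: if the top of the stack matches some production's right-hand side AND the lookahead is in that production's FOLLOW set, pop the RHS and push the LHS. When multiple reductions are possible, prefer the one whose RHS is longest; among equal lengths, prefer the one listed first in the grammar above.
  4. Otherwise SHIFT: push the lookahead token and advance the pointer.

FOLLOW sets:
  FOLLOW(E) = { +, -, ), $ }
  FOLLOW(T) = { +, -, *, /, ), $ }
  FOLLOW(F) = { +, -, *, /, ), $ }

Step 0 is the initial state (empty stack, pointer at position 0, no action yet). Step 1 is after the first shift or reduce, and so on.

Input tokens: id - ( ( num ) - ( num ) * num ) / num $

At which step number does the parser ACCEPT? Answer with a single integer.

Answer: 38

Derivation:
Step 1: shift id. Stack=[id] ptr=1 lookahead=- remaining=[- ( ( num ) - ( num ) * num ) / num $]
Step 2: reduce F->id. Stack=[F] ptr=1 lookahead=- remaining=[- ( ( num ) - ( num ) * num ) / num $]
Step 3: reduce T->F. Stack=[T] ptr=1 lookahead=- remaining=[- ( ( num ) - ( num ) * num ) / num $]
Step 4: reduce E->T. Stack=[E] ptr=1 lookahead=- remaining=[- ( ( num ) - ( num ) * num ) / num $]
Step 5: shift -. Stack=[E -] ptr=2 lookahead=( remaining=[( ( num ) - ( num ) * num ) / num $]
Step 6: shift (. Stack=[E - (] ptr=3 lookahead=( remaining=[( num ) - ( num ) * num ) / num $]
Step 7: shift (. Stack=[E - ( (] ptr=4 lookahead=num remaining=[num ) - ( num ) * num ) / num $]
Step 8: shift num. Stack=[E - ( ( num] ptr=5 lookahead=) remaining=[) - ( num ) * num ) / num $]
Step 9: reduce F->num. Stack=[E - ( ( F] ptr=5 lookahead=) remaining=[) - ( num ) * num ) / num $]
Step 10: reduce T->F. Stack=[E - ( ( T] ptr=5 lookahead=) remaining=[) - ( num ) * num ) / num $]
Step 11: reduce E->T. Stack=[E - ( ( E] ptr=5 lookahead=) remaining=[) - ( num ) * num ) / num $]
Step 12: shift ). Stack=[E - ( ( E )] ptr=6 lookahead=- remaining=[- ( num ) * num ) / num $]
Step 13: reduce F->( E ). Stack=[E - ( F] ptr=6 lookahead=- remaining=[- ( num ) * num ) / num $]
Step 14: reduce T->F. Stack=[E - ( T] ptr=6 lookahead=- remaining=[- ( num ) * num ) / num $]
Step 15: reduce E->T. Stack=[E - ( E] ptr=6 lookahead=- remaining=[- ( num ) * num ) / num $]
Step 16: shift -. Stack=[E - ( E -] ptr=7 lookahead=( remaining=[( num ) * num ) / num $]
Step 17: shift (. Stack=[E - ( E - (] ptr=8 lookahead=num remaining=[num ) * num ) / num $]
Step 18: shift num. Stack=[E - ( E - ( num] ptr=9 lookahead=) remaining=[) * num ) / num $]
Step 19: reduce F->num. Stack=[E - ( E - ( F] ptr=9 lookahead=) remaining=[) * num ) / num $]
Step 20: reduce T->F. Stack=[E - ( E - ( T] ptr=9 lookahead=) remaining=[) * num ) / num $]
Step 21: reduce E->T. Stack=[E - ( E - ( E] ptr=9 lookahead=) remaining=[) * num ) / num $]
Step 22: shift ). Stack=[E - ( E - ( E )] ptr=10 lookahead=* remaining=[* num ) / num $]
Step 23: reduce F->( E ). Stack=[E - ( E - F] ptr=10 lookahead=* remaining=[* num ) / num $]
Step 24: reduce T->F. Stack=[E - ( E - T] ptr=10 lookahead=* remaining=[* num ) / num $]
Step 25: shift *. Stack=[E - ( E - T *] ptr=11 lookahead=num remaining=[num ) / num $]
Step 26: shift num. Stack=[E - ( E - T * num] ptr=12 lookahead=) remaining=[) / num $]
Step 27: reduce F->num. Stack=[E - ( E - T * F] ptr=12 lookahead=) remaining=[) / num $]
Step 28: reduce T->T * F. Stack=[E - ( E - T] ptr=12 lookahead=) remaining=[) / num $]
Step 29: reduce E->E - T. Stack=[E - ( E] ptr=12 lookahead=) remaining=[) / num $]
Step 30: shift ). Stack=[E - ( E )] ptr=13 lookahead=/ remaining=[/ num $]
Step 31: reduce F->( E ). Stack=[E - F] ptr=13 lookahead=/ remaining=[/ num $]
Step 32: reduce T->F. Stack=[E - T] ptr=13 lookahead=/ remaining=[/ num $]
Step 33: shift /. Stack=[E - T /] ptr=14 lookahead=num remaining=[num $]
Step 34: shift num. Stack=[E - T / num] ptr=15 lookahead=$ remaining=[$]
Step 35: reduce F->num. Stack=[E - T / F] ptr=15 lookahead=$ remaining=[$]
Step 36: reduce T->T / F. Stack=[E - T] ptr=15 lookahead=$ remaining=[$]
Step 37: reduce E->E - T. Stack=[E] ptr=15 lookahead=$ remaining=[$]
Step 38: accept. Stack=[E] ptr=15 lookahead=$ remaining=[$]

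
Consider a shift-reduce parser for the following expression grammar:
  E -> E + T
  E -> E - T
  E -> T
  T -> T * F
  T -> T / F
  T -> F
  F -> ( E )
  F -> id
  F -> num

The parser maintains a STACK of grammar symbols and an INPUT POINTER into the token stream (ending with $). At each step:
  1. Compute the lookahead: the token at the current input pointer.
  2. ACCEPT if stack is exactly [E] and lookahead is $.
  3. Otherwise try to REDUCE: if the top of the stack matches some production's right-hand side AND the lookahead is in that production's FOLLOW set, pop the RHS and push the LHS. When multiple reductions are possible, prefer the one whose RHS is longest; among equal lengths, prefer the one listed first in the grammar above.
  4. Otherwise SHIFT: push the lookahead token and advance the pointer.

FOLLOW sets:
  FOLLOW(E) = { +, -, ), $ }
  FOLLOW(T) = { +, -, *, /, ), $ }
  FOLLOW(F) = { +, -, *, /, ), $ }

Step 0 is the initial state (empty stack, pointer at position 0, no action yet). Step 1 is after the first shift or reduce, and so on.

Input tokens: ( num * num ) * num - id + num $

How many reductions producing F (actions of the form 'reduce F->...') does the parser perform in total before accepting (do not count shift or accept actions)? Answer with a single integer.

Step 1: shift (. Stack=[(] ptr=1 lookahead=num remaining=[num * num ) * num - id + num $]
Step 2: shift num. Stack=[( num] ptr=2 lookahead=* remaining=[* num ) * num - id + num $]
Step 3: reduce F->num. Stack=[( F] ptr=2 lookahead=* remaining=[* num ) * num - id + num $]
Step 4: reduce T->F. Stack=[( T] ptr=2 lookahead=* remaining=[* num ) * num - id + num $]
Step 5: shift *. Stack=[( T *] ptr=3 lookahead=num remaining=[num ) * num - id + num $]
Step 6: shift num. Stack=[( T * num] ptr=4 lookahead=) remaining=[) * num - id + num $]
Step 7: reduce F->num. Stack=[( T * F] ptr=4 lookahead=) remaining=[) * num - id + num $]
Step 8: reduce T->T * F. Stack=[( T] ptr=4 lookahead=) remaining=[) * num - id + num $]
Step 9: reduce E->T. Stack=[( E] ptr=4 lookahead=) remaining=[) * num - id + num $]
Step 10: shift ). Stack=[( E )] ptr=5 lookahead=* remaining=[* num - id + num $]
Step 11: reduce F->( E ). Stack=[F] ptr=5 lookahead=* remaining=[* num - id + num $]
Step 12: reduce T->F. Stack=[T] ptr=5 lookahead=* remaining=[* num - id + num $]
Step 13: shift *. Stack=[T *] ptr=6 lookahead=num remaining=[num - id + num $]
Step 14: shift num. Stack=[T * num] ptr=7 lookahead=- remaining=[- id + num $]
Step 15: reduce F->num. Stack=[T * F] ptr=7 lookahead=- remaining=[- id + num $]
Step 16: reduce T->T * F. Stack=[T] ptr=7 lookahead=- remaining=[- id + num $]
Step 17: reduce E->T. Stack=[E] ptr=7 lookahead=- remaining=[- id + num $]
Step 18: shift -. Stack=[E -] ptr=8 lookahead=id remaining=[id + num $]
Step 19: shift id. Stack=[E - id] ptr=9 lookahead=+ remaining=[+ num $]
Step 20: reduce F->id. Stack=[E - F] ptr=9 lookahead=+ remaining=[+ num $]
Step 21: reduce T->F. Stack=[E - T] ptr=9 lookahead=+ remaining=[+ num $]
Step 22: reduce E->E - T. Stack=[E] ptr=9 lookahead=+ remaining=[+ num $]
Step 23: shift +. Stack=[E +] ptr=10 lookahead=num remaining=[num $]
Step 24: shift num. Stack=[E + num] ptr=11 lookahead=$ remaining=[$]
Step 25: reduce F->num. Stack=[E + F] ptr=11 lookahead=$ remaining=[$]
Step 26: reduce T->F. Stack=[E + T] ptr=11 lookahead=$ remaining=[$]
Step 27: reduce E->E + T. Stack=[E] ptr=11 lookahead=$ remaining=[$]
Step 28: accept. Stack=[E] ptr=11 lookahead=$ remaining=[$]

Answer: 6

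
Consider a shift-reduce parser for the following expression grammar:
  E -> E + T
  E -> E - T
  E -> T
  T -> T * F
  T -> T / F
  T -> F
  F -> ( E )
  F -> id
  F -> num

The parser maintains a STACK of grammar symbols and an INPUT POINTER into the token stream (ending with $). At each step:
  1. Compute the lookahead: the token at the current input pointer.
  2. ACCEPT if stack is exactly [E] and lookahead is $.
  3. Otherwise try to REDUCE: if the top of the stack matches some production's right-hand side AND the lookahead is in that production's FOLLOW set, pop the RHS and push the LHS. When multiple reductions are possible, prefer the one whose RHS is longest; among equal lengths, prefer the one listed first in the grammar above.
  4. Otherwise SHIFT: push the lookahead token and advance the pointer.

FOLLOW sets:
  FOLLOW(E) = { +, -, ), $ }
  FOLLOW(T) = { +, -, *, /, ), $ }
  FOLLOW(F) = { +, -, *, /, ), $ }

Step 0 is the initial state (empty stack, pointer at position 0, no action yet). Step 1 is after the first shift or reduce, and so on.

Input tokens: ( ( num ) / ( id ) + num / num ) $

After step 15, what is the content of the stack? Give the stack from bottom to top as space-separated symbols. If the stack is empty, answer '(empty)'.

Answer: ( T / ( E

Derivation:
Step 1: shift (. Stack=[(] ptr=1 lookahead=( remaining=[( num ) / ( id ) + num / num ) $]
Step 2: shift (. Stack=[( (] ptr=2 lookahead=num remaining=[num ) / ( id ) + num / num ) $]
Step 3: shift num. Stack=[( ( num] ptr=3 lookahead=) remaining=[) / ( id ) + num / num ) $]
Step 4: reduce F->num. Stack=[( ( F] ptr=3 lookahead=) remaining=[) / ( id ) + num / num ) $]
Step 5: reduce T->F. Stack=[( ( T] ptr=3 lookahead=) remaining=[) / ( id ) + num / num ) $]
Step 6: reduce E->T. Stack=[( ( E] ptr=3 lookahead=) remaining=[) / ( id ) + num / num ) $]
Step 7: shift ). Stack=[( ( E )] ptr=4 lookahead=/ remaining=[/ ( id ) + num / num ) $]
Step 8: reduce F->( E ). Stack=[( F] ptr=4 lookahead=/ remaining=[/ ( id ) + num / num ) $]
Step 9: reduce T->F. Stack=[( T] ptr=4 lookahead=/ remaining=[/ ( id ) + num / num ) $]
Step 10: shift /. Stack=[( T /] ptr=5 lookahead=( remaining=[( id ) + num / num ) $]
Step 11: shift (. Stack=[( T / (] ptr=6 lookahead=id remaining=[id ) + num / num ) $]
Step 12: shift id. Stack=[( T / ( id] ptr=7 lookahead=) remaining=[) + num / num ) $]
Step 13: reduce F->id. Stack=[( T / ( F] ptr=7 lookahead=) remaining=[) + num / num ) $]
Step 14: reduce T->F. Stack=[( T / ( T] ptr=7 lookahead=) remaining=[) + num / num ) $]
Step 15: reduce E->T. Stack=[( T / ( E] ptr=7 lookahead=) remaining=[) + num / num ) $]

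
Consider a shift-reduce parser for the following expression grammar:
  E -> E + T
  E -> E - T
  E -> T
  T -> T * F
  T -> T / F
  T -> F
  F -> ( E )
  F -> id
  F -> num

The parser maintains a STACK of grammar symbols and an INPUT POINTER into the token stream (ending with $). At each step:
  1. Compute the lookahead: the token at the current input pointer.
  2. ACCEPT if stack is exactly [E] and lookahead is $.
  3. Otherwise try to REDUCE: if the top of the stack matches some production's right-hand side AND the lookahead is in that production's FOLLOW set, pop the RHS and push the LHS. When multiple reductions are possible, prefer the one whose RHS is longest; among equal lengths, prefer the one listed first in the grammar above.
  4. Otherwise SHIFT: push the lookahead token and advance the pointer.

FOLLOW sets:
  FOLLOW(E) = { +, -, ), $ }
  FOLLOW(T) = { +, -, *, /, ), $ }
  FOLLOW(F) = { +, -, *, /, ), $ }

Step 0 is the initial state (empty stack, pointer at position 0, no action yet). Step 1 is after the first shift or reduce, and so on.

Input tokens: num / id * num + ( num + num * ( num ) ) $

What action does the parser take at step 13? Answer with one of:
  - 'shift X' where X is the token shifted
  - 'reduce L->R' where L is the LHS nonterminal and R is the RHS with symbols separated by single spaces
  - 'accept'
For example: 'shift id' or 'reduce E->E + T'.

Step 1: shift num. Stack=[num] ptr=1 lookahead=/ remaining=[/ id * num + ( num + num * ( num ) ) $]
Step 2: reduce F->num. Stack=[F] ptr=1 lookahead=/ remaining=[/ id * num + ( num + num * ( num ) ) $]
Step 3: reduce T->F. Stack=[T] ptr=1 lookahead=/ remaining=[/ id * num + ( num + num * ( num ) ) $]
Step 4: shift /. Stack=[T /] ptr=2 lookahead=id remaining=[id * num + ( num + num * ( num ) ) $]
Step 5: shift id. Stack=[T / id] ptr=3 lookahead=* remaining=[* num + ( num + num * ( num ) ) $]
Step 6: reduce F->id. Stack=[T / F] ptr=3 lookahead=* remaining=[* num + ( num + num * ( num ) ) $]
Step 7: reduce T->T / F. Stack=[T] ptr=3 lookahead=* remaining=[* num + ( num + num * ( num ) ) $]
Step 8: shift *. Stack=[T *] ptr=4 lookahead=num remaining=[num + ( num + num * ( num ) ) $]
Step 9: shift num. Stack=[T * num] ptr=5 lookahead=+ remaining=[+ ( num + num * ( num ) ) $]
Step 10: reduce F->num. Stack=[T * F] ptr=5 lookahead=+ remaining=[+ ( num + num * ( num ) ) $]
Step 11: reduce T->T * F. Stack=[T] ptr=5 lookahead=+ remaining=[+ ( num + num * ( num ) ) $]
Step 12: reduce E->T. Stack=[E] ptr=5 lookahead=+ remaining=[+ ( num + num * ( num ) ) $]
Step 13: shift +. Stack=[E +] ptr=6 lookahead=( remaining=[( num + num * ( num ) ) $]

Answer: shift +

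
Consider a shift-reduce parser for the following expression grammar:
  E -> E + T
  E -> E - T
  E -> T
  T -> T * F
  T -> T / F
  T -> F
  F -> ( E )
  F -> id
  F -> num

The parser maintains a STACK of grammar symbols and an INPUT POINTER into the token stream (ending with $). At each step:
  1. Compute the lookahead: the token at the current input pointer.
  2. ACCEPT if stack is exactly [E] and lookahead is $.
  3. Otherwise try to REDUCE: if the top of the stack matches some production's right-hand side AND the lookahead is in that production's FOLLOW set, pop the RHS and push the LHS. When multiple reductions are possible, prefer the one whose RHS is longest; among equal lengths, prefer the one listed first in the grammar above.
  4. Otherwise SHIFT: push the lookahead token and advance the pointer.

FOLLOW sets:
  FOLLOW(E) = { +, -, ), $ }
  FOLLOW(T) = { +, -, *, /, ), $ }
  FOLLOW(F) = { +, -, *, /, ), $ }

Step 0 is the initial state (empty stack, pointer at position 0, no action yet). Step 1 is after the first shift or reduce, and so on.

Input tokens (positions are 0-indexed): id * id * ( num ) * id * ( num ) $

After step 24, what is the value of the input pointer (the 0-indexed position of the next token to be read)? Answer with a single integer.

Answer: 12

Derivation:
Step 1: shift id. Stack=[id] ptr=1 lookahead=* remaining=[* id * ( num ) * id * ( num ) $]
Step 2: reduce F->id. Stack=[F] ptr=1 lookahead=* remaining=[* id * ( num ) * id * ( num ) $]
Step 3: reduce T->F. Stack=[T] ptr=1 lookahead=* remaining=[* id * ( num ) * id * ( num ) $]
Step 4: shift *. Stack=[T *] ptr=2 lookahead=id remaining=[id * ( num ) * id * ( num ) $]
Step 5: shift id. Stack=[T * id] ptr=3 lookahead=* remaining=[* ( num ) * id * ( num ) $]
Step 6: reduce F->id. Stack=[T * F] ptr=3 lookahead=* remaining=[* ( num ) * id * ( num ) $]
Step 7: reduce T->T * F. Stack=[T] ptr=3 lookahead=* remaining=[* ( num ) * id * ( num ) $]
Step 8: shift *. Stack=[T *] ptr=4 lookahead=( remaining=[( num ) * id * ( num ) $]
Step 9: shift (. Stack=[T * (] ptr=5 lookahead=num remaining=[num ) * id * ( num ) $]
Step 10: shift num. Stack=[T * ( num] ptr=6 lookahead=) remaining=[) * id * ( num ) $]
Step 11: reduce F->num. Stack=[T * ( F] ptr=6 lookahead=) remaining=[) * id * ( num ) $]
Step 12: reduce T->F. Stack=[T * ( T] ptr=6 lookahead=) remaining=[) * id * ( num ) $]
Step 13: reduce E->T. Stack=[T * ( E] ptr=6 lookahead=) remaining=[) * id * ( num ) $]
Step 14: shift ). Stack=[T * ( E )] ptr=7 lookahead=* remaining=[* id * ( num ) $]
Step 15: reduce F->( E ). Stack=[T * F] ptr=7 lookahead=* remaining=[* id * ( num ) $]
Step 16: reduce T->T * F. Stack=[T] ptr=7 lookahead=* remaining=[* id * ( num ) $]
Step 17: shift *. Stack=[T *] ptr=8 lookahead=id remaining=[id * ( num ) $]
Step 18: shift id. Stack=[T * id] ptr=9 lookahead=* remaining=[* ( num ) $]
Step 19: reduce F->id. Stack=[T * F] ptr=9 lookahead=* remaining=[* ( num ) $]
Step 20: reduce T->T * F. Stack=[T] ptr=9 lookahead=* remaining=[* ( num ) $]
Step 21: shift *. Stack=[T *] ptr=10 lookahead=( remaining=[( num ) $]
Step 22: shift (. Stack=[T * (] ptr=11 lookahead=num remaining=[num ) $]
Step 23: shift num. Stack=[T * ( num] ptr=12 lookahead=) remaining=[) $]
Step 24: reduce F->num. Stack=[T * ( F] ptr=12 lookahead=) remaining=[) $]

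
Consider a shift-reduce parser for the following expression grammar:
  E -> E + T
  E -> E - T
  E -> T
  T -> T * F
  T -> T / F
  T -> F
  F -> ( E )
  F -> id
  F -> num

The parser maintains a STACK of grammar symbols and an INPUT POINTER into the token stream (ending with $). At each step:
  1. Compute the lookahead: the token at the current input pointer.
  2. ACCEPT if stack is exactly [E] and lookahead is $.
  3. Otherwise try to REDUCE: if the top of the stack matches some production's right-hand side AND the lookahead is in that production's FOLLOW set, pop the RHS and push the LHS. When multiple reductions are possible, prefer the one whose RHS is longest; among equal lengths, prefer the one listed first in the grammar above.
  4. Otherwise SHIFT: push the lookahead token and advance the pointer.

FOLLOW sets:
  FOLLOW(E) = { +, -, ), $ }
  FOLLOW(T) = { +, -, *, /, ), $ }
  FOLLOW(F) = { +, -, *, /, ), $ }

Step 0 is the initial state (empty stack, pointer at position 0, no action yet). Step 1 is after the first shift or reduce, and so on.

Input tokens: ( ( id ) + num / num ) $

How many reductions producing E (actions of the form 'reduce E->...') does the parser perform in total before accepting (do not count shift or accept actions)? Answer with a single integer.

Answer: 4

Derivation:
Step 1: shift (. Stack=[(] ptr=1 lookahead=( remaining=[( id ) + num / num ) $]
Step 2: shift (. Stack=[( (] ptr=2 lookahead=id remaining=[id ) + num / num ) $]
Step 3: shift id. Stack=[( ( id] ptr=3 lookahead=) remaining=[) + num / num ) $]
Step 4: reduce F->id. Stack=[( ( F] ptr=3 lookahead=) remaining=[) + num / num ) $]
Step 5: reduce T->F. Stack=[( ( T] ptr=3 lookahead=) remaining=[) + num / num ) $]
Step 6: reduce E->T. Stack=[( ( E] ptr=3 lookahead=) remaining=[) + num / num ) $]
Step 7: shift ). Stack=[( ( E )] ptr=4 lookahead=+ remaining=[+ num / num ) $]
Step 8: reduce F->( E ). Stack=[( F] ptr=4 lookahead=+ remaining=[+ num / num ) $]
Step 9: reduce T->F. Stack=[( T] ptr=4 lookahead=+ remaining=[+ num / num ) $]
Step 10: reduce E->T. Stack=[( E] ptr=4 lookahead=+ remaining=[+ num / num ) $]
Step 11: shift +. Stack=[( E +] ptr=5 lookahead=num remaining=[num / num ) $]
Step 12: shift num. Stack=[( E + num] ptr=6 lookahead=/ remaining=[/ num ) $]
Step 13: reduce F->num. Stack=[( E + F] ptr=6 lookahead=/ remaining=[/ num ) $]
Step 14: reduce T->F. Stack=[( E + T] ptr=6 lookahead=/ remaining=[/ num ) $]
Step 15: shift /. Stack=[( E + T /] ptr=7 lookahead=num remaining=[num ) $]
Step 16: shift num. Stack=[( E + T / num] ptr=8 lookahead=) remaining=[) $]
Step 17: reduce F->num. Stack=[( E + T / F] ptr=8 lookahead=) remaining=[) $]
Step 18: reduce T->T / F. Stack=[( E + T] ptr=8 lookahead=) remaining=[) $]
Step 19: reduce E->E + T. Stack=[( E] ptr=8 lookahead=) remaining=[) $]
Step 20: shift ). Stack=[( E )] ptr=9 lookahead=$ remaining=[$]
Step 21: reduce F->( E ). Stack=[F] ptr=9 lookahead=$ remaining=[$]
Step 22: reduce T->F. Stack=[T] ptr=9 lookahead=$ remaining=[$]
Step 23: reduce E->T. Stack=[E] ptr=9 lookahead=$ remaining=[$]
Step 24: accept. Stack=[E] ptr=9 lookahead=$ remaining=[$]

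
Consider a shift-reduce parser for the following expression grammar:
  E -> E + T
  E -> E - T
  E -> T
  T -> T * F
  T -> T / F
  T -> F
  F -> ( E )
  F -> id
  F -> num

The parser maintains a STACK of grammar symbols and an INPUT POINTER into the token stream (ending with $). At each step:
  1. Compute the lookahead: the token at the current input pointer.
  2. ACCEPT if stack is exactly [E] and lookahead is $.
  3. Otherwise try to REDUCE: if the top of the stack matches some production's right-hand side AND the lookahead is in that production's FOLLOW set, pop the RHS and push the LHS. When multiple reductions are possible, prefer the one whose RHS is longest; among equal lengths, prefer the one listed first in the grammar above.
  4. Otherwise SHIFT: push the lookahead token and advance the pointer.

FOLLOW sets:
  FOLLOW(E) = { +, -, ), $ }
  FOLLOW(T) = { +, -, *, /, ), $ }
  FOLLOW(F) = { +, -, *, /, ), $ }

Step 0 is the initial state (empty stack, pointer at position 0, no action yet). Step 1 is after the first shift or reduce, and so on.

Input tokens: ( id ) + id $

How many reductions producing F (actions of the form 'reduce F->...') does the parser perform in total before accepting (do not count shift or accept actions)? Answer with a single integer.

Step 1: shift (. Stack=[(] ptr=1 lookahead=id remaining=[id ) + id $]
Step 2: shift id. Stack=[( id] ptr=2 lookahead=) remaining=[) + id $]
Step 3: reduce F->id. Stack=[( F] ptr=2 lookahead=) remaining=[) + id $]
Step 4: reduce T->F. Stack=[( T] ptr=2 lookahead=) remaining=[) + id $]
Step 5: reduce E->T. Stack=[( E] ptr=2 lookahead=) remaining=[) + id $]
Step 6: shift ). Stack=[( E )] ptr=3 lookahead=+ remaining=[+ id $]
Step 7: reduce F->( E ). Stack=[F] ptr=3 lookahead=+ remaining=[+ id $]
Step 8: reduce T->F. Stack=[T] ptr=3 lookahead=+ remaining=[+ id $]
Step 9: reduce E->T. Stack=[E] ptr=3 lookahead=+ remaining=[+ id $]
Step 10: shift +. Stack=[E +] ptr=4 lookahead=id remaining=[id $]
Step 11: shift id. Stack=[E + id] ptr=5 lookahead=$ remaining=[$]
Step 12: reduce F->id. Stack=[E + F] ptr=5 lookahead=$ remaining=[$]
Step 13: reduce T->F. Stack=[E + T] ptr=5 lookahead=$ remaining=[$]
Step 14: reduce E->E + T. Stack=[E] ptr=5 lookahead=$ remaining=[$]
Step 15: accept. Stack=[E] ptr=5 lookahead=$ remaining=[$]

Answer: 3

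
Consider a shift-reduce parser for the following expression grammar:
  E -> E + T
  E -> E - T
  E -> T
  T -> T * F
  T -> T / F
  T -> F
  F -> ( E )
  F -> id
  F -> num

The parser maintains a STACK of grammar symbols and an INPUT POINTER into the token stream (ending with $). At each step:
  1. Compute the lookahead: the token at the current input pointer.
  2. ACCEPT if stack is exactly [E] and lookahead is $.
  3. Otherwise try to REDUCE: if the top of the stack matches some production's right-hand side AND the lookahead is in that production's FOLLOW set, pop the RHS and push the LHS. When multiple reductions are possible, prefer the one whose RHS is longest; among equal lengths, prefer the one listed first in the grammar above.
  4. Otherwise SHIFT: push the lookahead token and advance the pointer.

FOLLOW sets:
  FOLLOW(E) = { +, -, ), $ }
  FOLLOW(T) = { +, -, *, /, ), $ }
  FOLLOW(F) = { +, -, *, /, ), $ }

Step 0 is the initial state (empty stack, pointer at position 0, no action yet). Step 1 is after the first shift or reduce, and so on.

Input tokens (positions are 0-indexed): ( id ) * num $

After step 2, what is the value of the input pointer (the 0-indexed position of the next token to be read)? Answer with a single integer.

Answer: 2

Derivation:
Step 1: shift (. Stack=[(] ptr=1 lookahead=id remaining=[id ) * num $]
Step 2: shift id. Stack=[( id] ptr=2 lookahead=) remaining=[) * num $]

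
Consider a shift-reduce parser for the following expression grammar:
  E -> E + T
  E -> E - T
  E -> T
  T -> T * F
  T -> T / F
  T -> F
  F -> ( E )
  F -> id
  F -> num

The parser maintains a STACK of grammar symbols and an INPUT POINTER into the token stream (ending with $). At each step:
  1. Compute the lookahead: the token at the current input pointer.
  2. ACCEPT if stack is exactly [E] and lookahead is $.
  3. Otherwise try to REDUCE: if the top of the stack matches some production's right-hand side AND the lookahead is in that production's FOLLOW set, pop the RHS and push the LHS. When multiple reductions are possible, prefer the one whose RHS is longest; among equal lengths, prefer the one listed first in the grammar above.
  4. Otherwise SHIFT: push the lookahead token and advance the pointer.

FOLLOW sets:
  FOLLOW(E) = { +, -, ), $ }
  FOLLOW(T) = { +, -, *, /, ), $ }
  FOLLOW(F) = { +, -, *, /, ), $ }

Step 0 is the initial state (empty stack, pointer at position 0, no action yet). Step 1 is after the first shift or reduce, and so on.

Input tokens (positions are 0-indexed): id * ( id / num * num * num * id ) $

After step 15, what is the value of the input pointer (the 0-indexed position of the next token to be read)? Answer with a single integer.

Answer: 8

Derivation:
Step 1: shift id. Stack=[id] ptr=1 lookahead=* remaining=[* ( id / num * num * num * id ) $]
Step 2: reduce F->id. Stack=[F] ptr=1 lookahead=* remaining=[* ( id / num * num * num * id ) $]
Step 3: reduce T->F. Stack=[T] ptr=1 lookahead=* remaining=[* ( id / num * num * num * id ) $]
Step 4: shift *. Stack=[T *] ptr=2 lookahead=( remaining=[( id / num * num * num * id ) $]
Step 5: shift (. Stack=[T * (] ptr=3 lookahead=id remaining=[id / num * num * num * id ) $]
Step 6: shift id. Stack=[T * ( id] ptr=4 lookahead=/ remaining=[/ num * num * num * id ) $]
Step 7: reduce F->id. Stack=[T * ( F] ptr=4 lookahead=/ remaining=[/ num * num * num * id ) $]
Step 8: reduce T->F. Stack=[T * ( T] ptr=4 lookahead=/ remaining=[/ num * num * num * id ) $]
Step 9: shift /. Stack=[T * ( T /] ptr=5 lookahead=num remaining=[num * num * num * id ) $]
Step 10: shift num. Stack=[T * ( T / num] ptr=6 lookahead=* remaining=[* num * num * id ) $]
Step 11: reduce F->num. Stack=[T * ( T / F] ptr=6 lookahead=* remaining=[* num * num * id ) $]
Step 12: reduce T->T / F. Stack=[T * ( T] ptr=6 lookahead=* remaining=[* num * num * id ) $]
Step 13: shift *. Stack=[T * ( T *] ptr=7 lookahead=num remaining=[num * num * id ) $]
Step 14: shift num. Stack=[T * ( T * num] ptr=8 lookahead=* remaining=[* num * id ) $]
Step 15: reduce F->num. Stack=[T * ( T * F] ptr=8 lookahead=* remaining=[* num * id ) $]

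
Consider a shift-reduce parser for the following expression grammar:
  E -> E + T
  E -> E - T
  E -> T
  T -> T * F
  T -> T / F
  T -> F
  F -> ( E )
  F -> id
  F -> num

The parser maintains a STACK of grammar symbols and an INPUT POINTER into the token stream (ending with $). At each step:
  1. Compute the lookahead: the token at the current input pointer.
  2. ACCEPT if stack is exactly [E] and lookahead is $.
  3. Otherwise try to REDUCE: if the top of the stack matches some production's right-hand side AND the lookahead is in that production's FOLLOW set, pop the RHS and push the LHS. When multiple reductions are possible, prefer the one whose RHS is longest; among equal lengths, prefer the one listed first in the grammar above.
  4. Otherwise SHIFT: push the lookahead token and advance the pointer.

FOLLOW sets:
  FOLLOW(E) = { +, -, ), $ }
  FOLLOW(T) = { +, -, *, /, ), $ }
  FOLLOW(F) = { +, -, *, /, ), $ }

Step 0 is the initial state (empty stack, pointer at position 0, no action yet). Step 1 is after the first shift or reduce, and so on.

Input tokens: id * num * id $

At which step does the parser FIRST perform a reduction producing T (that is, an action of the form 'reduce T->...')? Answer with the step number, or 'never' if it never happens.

Answer: 3

Derivation:
Step 1: shift id. Stack=[id] ptr=1 lookahead=* remaining=[* num * id $]
Step 2: reduce F->id. Stack=[F] ptr=1 lookahead=* remaining=[* num * id $]
Step 3: reduce T->F. Stack=[T] ptr=1 lookahead=* remaining=[* num * id $]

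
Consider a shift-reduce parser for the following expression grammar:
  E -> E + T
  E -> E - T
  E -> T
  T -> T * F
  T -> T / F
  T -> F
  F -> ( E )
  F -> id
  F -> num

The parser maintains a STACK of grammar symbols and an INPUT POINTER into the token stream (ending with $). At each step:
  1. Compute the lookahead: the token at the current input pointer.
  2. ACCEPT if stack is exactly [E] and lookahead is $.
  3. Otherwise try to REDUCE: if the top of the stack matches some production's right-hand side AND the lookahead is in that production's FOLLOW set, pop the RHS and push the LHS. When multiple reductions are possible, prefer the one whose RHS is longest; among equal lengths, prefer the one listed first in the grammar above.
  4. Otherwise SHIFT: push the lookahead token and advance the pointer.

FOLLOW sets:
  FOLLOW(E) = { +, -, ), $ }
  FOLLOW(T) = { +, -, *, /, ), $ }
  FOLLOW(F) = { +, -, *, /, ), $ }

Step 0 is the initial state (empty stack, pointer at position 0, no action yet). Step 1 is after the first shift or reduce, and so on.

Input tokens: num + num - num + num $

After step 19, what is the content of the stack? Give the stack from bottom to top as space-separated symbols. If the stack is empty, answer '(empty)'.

Step 1: shift num. Stack=[num] ptr=1 lookahead=+ remaining=[+ num - num + num $]
Step 2: reduce F->num. Stack=[F] ptr=1 lookahead=+ remaining=[+ num - num + num $]
Step 3: reduce T->F. Stack=[T] ptr=1 lookahead=+ remaining=[+ num - num + num $]
Step 4: reduce E->T. Stack=[E] ptr=1 lookahead=+ remaining=[+ num - num + num $]
Step 5: shift +. Stack=[E +] ptr=2 lookahead=num remaining=[num - num + num $]
Step 6: shift num. Stack=[E + num] ptr=3 lookahead=- remaining=[- num + num $]
Step 7: reduce F->num. Stack=[E + F] ptr=3 lookahead=- remaining=[- num + num $]
Step 8: reduce T->F. Stack=[E + T] ptr=3 lookahead=- remaining=[- num + num $]
Step 9: reduce E->E + T. Stack=[E] ptr=3 lookahead=- remaining=[- num + num $]
Step 10: shift -. Stack=[E -] ptr=4 lookahead=num remaining=[num + num $]
Step 11: shift num. Stack=[E - num] ptr=5 lookahead=+ remaining=[+ num $]
Step 12: reduce F->num. Stack=[E - F] ptr=5 lookahead=+ remaining=[+ num $]
Step 13: reduce T->F. Stack=[E - T] ptr=5 lookahead=+ remaining=[+ num $]
Step 14: reduce E->E - T. Stack=[E] ptr=5 lookahead=+ remaining=[+ num $]
Step 15: shift +. Stack=[E +] ptr=6 lookahead=num remaining=[num $]
Step 16: shift num. Stack=[E + num] ptr=7 lookahead=$ remaining=[$]
Step 17: reduce F->num. Stack=[E + F] ptr=7 lookahead=$ remaining=[$]
Step 18: reduce T->F. Stack=[E + T] ptr=7 lookahead=$ remaining=[$]
Step 19: reduce E->E + T. Stack=[E] ptr=7 lookahead=$ remaining=[$]

Answer: E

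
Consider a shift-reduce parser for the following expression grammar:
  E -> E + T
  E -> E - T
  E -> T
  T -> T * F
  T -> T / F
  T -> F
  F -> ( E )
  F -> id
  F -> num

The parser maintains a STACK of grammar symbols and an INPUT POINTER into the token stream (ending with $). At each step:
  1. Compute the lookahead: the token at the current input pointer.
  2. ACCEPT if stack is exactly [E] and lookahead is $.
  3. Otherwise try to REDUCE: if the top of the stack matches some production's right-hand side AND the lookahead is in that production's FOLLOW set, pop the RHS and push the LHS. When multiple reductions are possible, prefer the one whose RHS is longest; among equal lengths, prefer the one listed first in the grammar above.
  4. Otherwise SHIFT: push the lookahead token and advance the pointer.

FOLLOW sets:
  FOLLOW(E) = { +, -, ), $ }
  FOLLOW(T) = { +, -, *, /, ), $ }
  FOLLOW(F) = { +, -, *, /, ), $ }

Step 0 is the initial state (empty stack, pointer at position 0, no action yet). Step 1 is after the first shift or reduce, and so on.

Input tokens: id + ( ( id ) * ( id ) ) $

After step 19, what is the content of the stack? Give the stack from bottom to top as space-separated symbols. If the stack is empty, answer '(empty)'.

Answer: E + ( T * ( T

Derivation:
Step 1: shift id. Stack=[id] ptr=1 lookahead=+ remaining=[+ ( ( id ) * ( id ) ) $]
Step 2: reduce F->id. Stack=[F] ptr=1 lookahead=+ remaining=[+ ( ( id ) * ( id ) ) $]
Step 3: reduce T->F. Stack=[T] ptr=1 lookahead=+ remaining=[+ ( ( id ) * ( id ) ) $]
Step 4: reduce E->T. Stack=[E] ptr=1 lookahead=+ remaining=[+ ( ( id ) * ( id ) ) $]
Step 5: shift +. Stack=[E +] ptr=2 lookahead=( remaining=[( ( id ) * ( id ) ) $]
Step 6: shift (. Stack=[E + (] ptr=3 lookahead=( remaining=[( id ) * ( id ) ) $]
Step 7: shift (. Stack=[E + ( (] ptr=4 lookahead=id remaining=[id ) * ( id ) ) $]
Step 8: shift id. Stack=[E + ( ( id] ptr=5 lookahead=) remaining=[) * ( id ) ) $]
Step 9: reduce F->id. Stack=[E + ( ( F] ptr=5 lookahead=) remaining=[) * ( id ) ) $]
Step 10: reduce T->F. Stack=[E + ( ( T] ptr=5 lookahead=) remaining=[) * ( id ) ) $]
Step 11: reduce E->T. Stack=[E + ( ( E] ptr=5 lookahead=) remaining=[) * ( id ) ) $]
Step 12: shift ). Stack=[E + ( ( E )] ptr=6 lookahead=* remaining=[* ( id ) ) $]
Step 13: reduce F->( E ). Stack=[E + ( F] ptr=6 lookahead=* remaining=[* ( id ) ) $]
Step 14: reduce T->F. Stack=[E + ( T] ptr=6 lookahead=* remaining=[* ( id ) ) $]
Step 15: shift *. Stack=[E + ( T *] ptr=7 lookahead=( remaining=[( id ) ) $]
Step 16: shift (. Stack=[E + ( T * (] ptr=8 lookahead=id remaining=[id ) ) $]
Step 17: shift id. Stack=[E + ( T * ( id] ptr=9 lookahead=) remaining=[) ) $]
Step 18: reduce F->id. Stack=[E + ( T * ( F] ptr=9 lookahead=) remaining=[) ) $]
Step 19: reduce T->F. Stack=[E + ( T * ( T] ptr=9 lookahead=) remaining=[) ) $]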